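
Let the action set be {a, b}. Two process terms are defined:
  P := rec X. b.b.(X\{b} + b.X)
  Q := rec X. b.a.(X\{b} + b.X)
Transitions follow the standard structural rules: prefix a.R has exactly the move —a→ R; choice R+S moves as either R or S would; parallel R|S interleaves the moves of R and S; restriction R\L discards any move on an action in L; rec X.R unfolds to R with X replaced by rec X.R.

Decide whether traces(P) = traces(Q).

traces(P) ≠ traces(Q) — witness ⟨bb⟩

P's transition system — 3 states:
  p0 = rec X. b.b.(X\{b} + b.X) → =b=> p1
  p1 = b.((rec X. b.b.(X\{b} + b.X))\{b} + b.(rec X. b.b.(X\{b} + b.X))) → =b=> p2
  p2 = (rec X. b.b.(X\{b} + b.X))\{b} + b.(rec X. b.b.(X\{b} + b.X)) → =b=> p0
Q's transition system — 3 states:
  q0 = rec X. b.a.(X\{b} + b.X) → =b=> q1
  q1 = a.((rec X. b.a.(X\{b} + b.X))\{b} + b.(rec X. b.a.(X\{b} + b.X))) → =a=> q2
  q2 = (rec X. b.a.(X\{b} + b.X))\{b} + b.(rec X. b.a.(X\{b} + b.X)) → =b=> q0
Trace ⟨bb⟩ through P, begin at {p0}:
  [1] b ⇒ {p1}
  [2] b ⇒ {p2}
  — P admits the full trace.
Trace ⟨bb⟩ through Q, begin at {q0}:
  [1] b ⇒ {q1}
  [2] b ⇒ no successor for Q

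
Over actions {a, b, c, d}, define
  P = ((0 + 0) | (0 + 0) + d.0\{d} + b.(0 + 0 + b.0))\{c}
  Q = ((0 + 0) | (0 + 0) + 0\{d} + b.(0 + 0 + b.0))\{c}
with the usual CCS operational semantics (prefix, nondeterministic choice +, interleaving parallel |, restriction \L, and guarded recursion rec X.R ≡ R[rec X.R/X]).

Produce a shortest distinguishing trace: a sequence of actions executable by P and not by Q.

P's transition system — 4 states:
  p0 = ((0 + 0) | (0 + 0) + d.0\{d} + b.(0 + 0 + b.0))\{c} | --b--▸ p1, --d--▸ p2
  p1 = (0 + 0 + b.0)\{c} | --b--▸ p3
  p2 = 0\{d}\{c} | ∅
  p3 = 0\{c} | ∅
Q's transition system — 3 states:
  q0 = ((0 + 0) | (0 + 0) + 0\{d} + b.(0 + 0 + b.0))\{c} | --b--▸ q1
  q1 = (0 + 0 + b.0)\{c} | --b--▸ q2
  q2 = 0\{c} | ∅
Trace ⟨d⟩ through P, begin at {p0}:
  [1] d ⇒ {p2}
  P completes σ.
Trace ⟨d⟩ through Q, begin at {q0}:
  [1] d ⇒ ∅ (Q stuck)

d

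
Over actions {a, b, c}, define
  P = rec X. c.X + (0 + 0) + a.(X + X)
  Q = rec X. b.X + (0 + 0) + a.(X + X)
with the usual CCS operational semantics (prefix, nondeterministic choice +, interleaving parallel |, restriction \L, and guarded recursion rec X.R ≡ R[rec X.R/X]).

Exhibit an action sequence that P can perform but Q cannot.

Reachable graph of P (2 states):
  m0 = rec X. c.X + (0 + 0) + a.(X + X) :: --a--▸ m1, --c--▸ m0
  m1 = (rec X. c.X + (0 + 0) + a.(X + X)) + (rec X. c.X + (0 + 0) + a.(X + X)) :: --a--▸ m1, --c--▸ m0
Reachable graph of Q (2 states):
  n0 = rec X. b.X + (0 + 0) + a.(X + X) :: --a--▸ n1, --b--▸ n0
  n1 = (rec X. b.X + (0 + 0) + a.(X + X)) + (rec X. b.X + (0 + 0) + a.(X + X)) :: --a--▸ n1, --b--▸ n0
Executing c from P (initial set {m0}):
  [1] c ⇒ {m0}
  P completes σ.
Executing c from Q (initial set {n0}):
  [1] c ⇒ ∅ (Q stuck)

c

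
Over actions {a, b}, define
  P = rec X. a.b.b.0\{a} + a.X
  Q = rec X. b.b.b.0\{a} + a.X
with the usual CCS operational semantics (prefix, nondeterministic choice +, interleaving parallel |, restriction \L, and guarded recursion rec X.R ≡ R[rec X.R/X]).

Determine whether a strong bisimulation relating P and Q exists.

LTS(P): 4 reachable states
  s0 = rec X. a.b.b.0\{a} + a.X | -a-> s0, -a-> s1
  s1 = b.b.0\{a} | -b-> s2
  s2 = b.0\{a} | -b-> s3
  s3 = 0\{a} | stopped
LTS(Q): 4 reachable states
  t0 = rec X. b.b.b.0\{a} + a.X | -a-> t0, -b-> t1
  t1 = b.b.0\{a} | -b-> t2
  t2 = b.0\{a} | -b-> t3
  t3 = 0\{a} | stopped
Coarsest stable partition (strong bisimilarity classes):
  B0 = {s0}
  B1 = {s1, t1}
  B2 = {s2, t2}
  B3 = {s3, t3}
  B4 = {t0}
s0 ∈ B0, t0 ∈ B4 → different blocks

P ≁ Q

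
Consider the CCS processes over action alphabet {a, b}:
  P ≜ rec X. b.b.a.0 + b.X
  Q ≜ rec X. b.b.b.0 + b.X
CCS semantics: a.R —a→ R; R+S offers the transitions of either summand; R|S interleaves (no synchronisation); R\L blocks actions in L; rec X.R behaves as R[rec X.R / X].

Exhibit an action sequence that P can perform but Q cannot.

LTS(P): 4 reachable states
  p0 = rec X. b.b.a.0 + b.X ⊢ --b--▸ p0, --b--▸ p1
  p1 = b.a.0 ⊢ --b--▸ p2
  p2 = a.0 ⊢ --a--▸ p3
  p3 = 0 ⊢ stopped
LTS(Q): 4 reachable states
  q0 = rec X. b.b.b.0 + b.X ⊢ --b--▸ q0, --b--▸ q1
  q1 = b.b.0 ⊢ --b--▸ q2
  q2 = b.0 ⊢ --b--▸ q3
  q3 = 0 ⊢ stopped
Executing bba from P (initial set {p0}):
  after b @ step 1: {p0, p1}
  after b @ step 2: {p0, p1, p2}
  after a @ step 3: {p3}
  — P admits the full trace.
Executing bba from Q (initial set {q0}):
  after b @ step 1: {q0, q1}
  after b @ step 2: {q0, q1, q2}
  after a @ step 3: ∅ (Q stuck)

bba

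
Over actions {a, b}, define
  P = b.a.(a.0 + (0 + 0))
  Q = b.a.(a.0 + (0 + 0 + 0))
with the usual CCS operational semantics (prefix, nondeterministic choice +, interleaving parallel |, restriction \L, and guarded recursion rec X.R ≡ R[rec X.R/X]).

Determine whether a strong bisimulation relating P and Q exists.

bisimilar

P's transition system — 4 states:
  m0 = b.a.(a.0 + (0 + 0)) has moves ··b··> m1
  m1 = a.(a.0 + (0 + 0)) has moves ··a··> m2
  m2 = a.0 + (0 + 0) has moves ··a··> m3
  m3 = 0 has moves deadlocked
Q's transition system — 4 states:
  n0 = b.a.(a.0 + (0 + 0 + 0)) has moves ··b··> n1
  n1 = a.(a.0 + (0 + 0 + 0)) has moves ··a··> n2
  n2 = a.0 + (0 + 0 + 0) has moves ··a··> n3
  n3 = 0 has moves deadlocked
Coarsest stable partition (strong bisimilarity classes):
  B0 = {m0, n0}
  B1 = {m1, n1}
  B2 = {m2, n2}
  B3 = {m3, n3}
m0 ∈ B0, n0 ∈ B0 → same block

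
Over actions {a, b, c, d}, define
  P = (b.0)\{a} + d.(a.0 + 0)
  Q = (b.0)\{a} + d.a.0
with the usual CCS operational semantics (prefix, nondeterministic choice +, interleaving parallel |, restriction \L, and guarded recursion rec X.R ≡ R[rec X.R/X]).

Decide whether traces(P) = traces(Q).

LTS(P): 4 reachable states
  u0 = (b.0)\{a} + d.(a.0 + 0) has moves ··b··> u1, ··d··> u2
  u1 = 0\{a} has moves stopped
  u2 = a.0 + 0 has moves ··a··> u3
  u3 = 0 has moves stopped
LTS(Q): 4 reachable states
  v0 = (b.0)\{a} + d.a.0 has moves ··b··> v1, ··d··> v2
  v1 = 0\{a} has moves stopped
  v2 = a.0 has moves ··a··> v3
  v3 = 0 has moves stopped
Bisimilarity quotient blocks:
  B0 = {u0, v0}
  B1 = {u1, u3, v1, v3}
  B2 = {u2, v2}
u0 ∈ B0, v0 ∈ B0 → same block
Bisimilar ⇒ trace-equivalent.

trace-equivalent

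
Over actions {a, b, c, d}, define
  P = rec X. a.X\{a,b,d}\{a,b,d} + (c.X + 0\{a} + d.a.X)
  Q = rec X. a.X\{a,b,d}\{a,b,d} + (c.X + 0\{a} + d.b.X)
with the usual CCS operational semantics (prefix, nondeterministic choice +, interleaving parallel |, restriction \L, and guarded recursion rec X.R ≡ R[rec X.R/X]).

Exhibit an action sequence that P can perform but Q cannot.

da

LTS(P): 3 reachable states
  s0 = rec X. a.X\{a,b,d}\{a,b,d} + (c.X + 0\{a} + d.a.X) → —a→ s1, —c→ s0, —d→ s2
  s1 = (rec X. a.X\{a,b,d}\{a,b,d} + (c.X + 0\{a} + d.a.X))\{a,b,d}\{a,b,d} → —c→ s1
  s2 = a.(rec X. a.X\{a,b,d}\{a,b,d} + (c.X + 0\{a} + d.a.X)) → —a→ s0
LTS(Q): 3 reachable states
  t0 = rec X. a.X\{a,b,d}\{a,b,d} + (c.X + 0\{a} + d.b.X) → —a→ t1, —c→ t0, —d→ t2
  t1 = (rec X. a.X\{a,b,d}\{a,b,d} + (c.X + 0\{a} + d.b.X))\{a,b,d}\{a,b,d} → —c→ t1
  t2 = b.(rec X. a.X\{a,b,d}\{a,b,d} + (c.X + 0\{a} + d.b.X)) → —b→ t0
Executing da from P (initial set {s0}):
  step 1 (d): {s2}
  step 2 (a): {s0}
  ✓ P
Executing da from Q (initial set {t0}):
  step 1 (d): {t2}
  step 2 (a): ∅ (Q stuck)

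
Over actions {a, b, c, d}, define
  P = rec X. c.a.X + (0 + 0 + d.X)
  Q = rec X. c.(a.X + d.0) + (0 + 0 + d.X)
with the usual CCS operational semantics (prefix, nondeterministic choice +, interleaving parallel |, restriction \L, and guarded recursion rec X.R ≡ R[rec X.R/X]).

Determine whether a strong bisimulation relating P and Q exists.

P's transition system — 2 states:
  m0 = rec X. c.a.X + (0 + 0 + d.X) ⊢ --c--▸ m1, --d--▸ m0
  m1 = a.(rec X. c.a.X + (0 + 0 + d.X)) ⊢ --a--▸ m0
Q's transition system — 3 states:
  n0 = rec X. c.(a.X + d.0) + (0 + 0 + d.X) ⊢ --c--▸ n1, --d--▸ n0
  n1 = a.(rec X. c.(a.X + d.0) + (0 + 0 + d.X)) + d.0 ⊢ --a--▸ n0, --d--▸ n2
  n2 = 0 ⊢ ∅
Coarsest stable partition (strong bisimilarity classes):
  B0 = {m0}
  B1 = {m1}
  B2 = {n0}
  B3 = {n1}
  B4 = {n2}
m0 ∈ B0, n0 ∈ B2 → different blocks

not bisimilar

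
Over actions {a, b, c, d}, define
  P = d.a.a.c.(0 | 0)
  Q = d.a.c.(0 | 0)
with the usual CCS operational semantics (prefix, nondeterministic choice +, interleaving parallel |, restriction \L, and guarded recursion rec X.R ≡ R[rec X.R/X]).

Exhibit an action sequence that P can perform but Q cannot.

Reachable graph of P (5 states):
  m0 = d.a.a.c.(0 | 0) ⊢ ··d··> m1
  m1 = a.a.c.(0 | 0) ⊢ ··a··> m2
  m2 = a.c.(0 | 0) ⊢ ··a··> m3
  m3 = c.(0 | 0) ⊢ ··c··> m4
  m4 = 0 | 0 ⊢ deadlocked
Reachable graph of Q (4 states):
  n0 = d.a.c.(0 | 0) ⊢ ··d··> n1
  n1 = a.c.(0 | 0) ⊢ ··a··> n2
  n2 = c.(0 | 0) ⊢ ··c··> n3
  n3 = 0 | 0 ⊢ deadlocked
Trace ⟨daa⟩ through P, begin at {m0}:
  step 1 (d): {m1}
  step 2 (a): {m2}
  step 3 (a): {m3}
  P completes σ.
Trace ⟨daa⟩ through Q, begin at {n0}:
  step 1 (d): {n1}
  step 2 (a): {n2}
  step 3 (a): no successor for Q

daa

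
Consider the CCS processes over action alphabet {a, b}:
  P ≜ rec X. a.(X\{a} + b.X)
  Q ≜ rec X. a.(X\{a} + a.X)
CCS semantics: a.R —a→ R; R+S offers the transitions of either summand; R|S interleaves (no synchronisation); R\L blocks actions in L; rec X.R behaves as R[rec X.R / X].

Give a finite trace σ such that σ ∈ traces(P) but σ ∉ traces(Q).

P's transition system — 2 states:
  p0 = rec X. a.(X\{a} + b.X) ⊢ -a-> p1
  p1 = (rec X. a.(X\{a} + b.X))\{a} + b.(rec X. a.(X\{a} + b.X)) ⊢ -b-> p0
Q's transition system — 2 states:
  q0 = rec X. a.(X\{a} + a.X) ⊢ -a-> q1
  q1 = (rec X. a.(X\{a} + a.X))\{a} + a.(rec X. a.(X\{a} + a.X)) ⊢ -a-> q0
Run σ = ⟨ab⟩ on P: start {p0}
  [1] a ⇒ {p1}
  [2] b ⇒ {p0}
  — P admits the full trace.
Run σ = ⟨ab⟩ on Q: start {q0}
  [1] a ⇒ {q1}
  [2] b ⇒ no successor for Q

ab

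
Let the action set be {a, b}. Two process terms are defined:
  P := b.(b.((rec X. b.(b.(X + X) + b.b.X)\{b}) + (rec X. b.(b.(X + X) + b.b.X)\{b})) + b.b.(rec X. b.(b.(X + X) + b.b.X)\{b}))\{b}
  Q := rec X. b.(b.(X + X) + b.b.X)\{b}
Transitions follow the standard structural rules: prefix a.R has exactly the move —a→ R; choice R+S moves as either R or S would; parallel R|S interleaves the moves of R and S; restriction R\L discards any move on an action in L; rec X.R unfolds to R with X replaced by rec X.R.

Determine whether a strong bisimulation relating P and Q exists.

YES

P's transition system — 2 states:
  m0 = b.(b.((rec X. b.(b.(X + X) + b.b.X)\{b}) + (rec X. b.(b.(X + X) + b.b.X)\{b})) + b.b.(rec X. b.(b.(X + X) + b.b.X)\{b}))\{b} → —b→ m1
  m1 = (b.((rec X. b.(b.(X + X) + b.b.X)\{b}) + (rec X. b.(b.(X + X) + b.b.X)\{b})) + b.b.(rec X. b.(b.(X + X) + b.b.X)\{b}))\{b} → ·
Q's transition system — 2 states:
  n0 = rec X. b.(b.(X + X) + b.b.X)\{b} → —b→ n1
  n1 = (b.((rec X. b.(b.(X + X) + b.b.X)\{b}) + (rec X. b.(b.(X + X) + b.b.X)\{b})) + b.b.(rec X. b.(b.(X + X) + b.b.X)\{b}))\{b} → ·
Partition-refinement fixed point:
  B0 = {m0, n0}
  B1 = {m1, n1}
m0 ∈ B0, n0 ∈ B0 → same block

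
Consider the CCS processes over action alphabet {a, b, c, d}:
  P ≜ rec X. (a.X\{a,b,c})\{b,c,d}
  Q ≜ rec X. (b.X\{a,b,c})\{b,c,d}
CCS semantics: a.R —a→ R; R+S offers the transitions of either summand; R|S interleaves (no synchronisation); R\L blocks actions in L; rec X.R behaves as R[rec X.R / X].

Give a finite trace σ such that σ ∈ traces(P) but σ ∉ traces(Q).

Reachable graph of P (2 states):
  s0 = rec X. (a.X\{a,b,c})\{b,c,d} | -a-> s1
  s1 = (rec X. (a.X\{a,b,c})\{b,c,d})\{a,b,c}\{b,c,d} | ·
Reachable graph of Q (1 states):
  t0 = rec X. (b.X\{a,b,c})\{b,c,d} | ·
Trace ⟨a⟩ through P, begin at {s0}:
  step 1 (a): {s1}
  — P admits the full trace.
Trace ⟨a⟩ through Q, begin at {t0}:
  step 1 (a): no successor for Q

a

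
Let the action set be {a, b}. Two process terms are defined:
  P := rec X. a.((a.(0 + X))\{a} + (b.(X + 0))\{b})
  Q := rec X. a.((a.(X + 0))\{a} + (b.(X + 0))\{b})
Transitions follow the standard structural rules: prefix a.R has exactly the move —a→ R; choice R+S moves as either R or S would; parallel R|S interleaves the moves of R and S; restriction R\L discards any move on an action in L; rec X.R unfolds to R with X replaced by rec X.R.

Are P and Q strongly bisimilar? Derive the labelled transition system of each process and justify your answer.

P's transition system — 2 states:
  p0 = rec X. a.((a.(0 + X))\{a} + (b.(X + 0))\{b}) | ··a··> p1
  p1 = (a.(0 + (rec X. a.((a.(0 + X))\{a} + (b.(X + 0))\{b}))))\{a} + (b.((rec X. a.((a.(0 + X))\{a} + (b.(X + 0))\{b})) + 0))\{b} | stopped
Q's transition system — 2 states:
  q0 = rec X. a.((a.(X + 0))\{a} + (b.(X + 0))\{b}) | ··a··> q1
  q1 = (a.((rec X. a.((a.(X + 0))\{a} + (b.(X + 0))\{b})) + 0))\{a} + (b.((rec X. a.((a.(X + 0))\{a} + (b.(X + 0))\{b})) + 0))\{b} | stopped
Partition-refinement fixed point:
  B0 = {p0, q0}
  B1 = {p1, q1}
p0 ∈ B0, q0 ∈ B0 → same block

YES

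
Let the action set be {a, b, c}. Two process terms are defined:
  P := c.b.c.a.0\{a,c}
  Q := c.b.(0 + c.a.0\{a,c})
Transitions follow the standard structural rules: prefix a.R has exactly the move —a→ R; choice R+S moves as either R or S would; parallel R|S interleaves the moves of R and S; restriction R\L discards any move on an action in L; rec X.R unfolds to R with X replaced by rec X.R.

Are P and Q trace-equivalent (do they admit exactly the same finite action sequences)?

LTS(P): 5 reachable states
  s0 = c.b.c.a.0\{a,c} | ··c··> s1
  s1 = b.c.a.0\{a,c} | ··b··> s2
  s2 = c.a.0\{a,c} | ··c··> s3
  s3 = a.0\{a,c} | ··a··> s4
  s4 = 0\{a,c} | deadlocked
LTS(Q): 5 reachable states
  t0 = c.b.(0 + c.a.0\{a,c}) | ··c··> t1
  t1 = b.(0 + c.a.0\{a,c}) | ··b··> t2
  t2 = 0 + c.a.0\{a,c} | ··c··> t3
  t3 = a.0\{a,c} | ··a··> t4
  t4 = 0\{a,c} | deadlocked
Coarsest stable partition (strong bisimilarity classes):
  B0 = {s0, t0}
  B1 = {s1, t1}
  B2 = {s2, t2}
  B3 = {s3, t3}
  B4 = {s4, t4}
s0 ∈ B0, t0 ∈ B0 → same block
Bisimilar ⇒ trace-equivalent.

traces(P) = traces(Q)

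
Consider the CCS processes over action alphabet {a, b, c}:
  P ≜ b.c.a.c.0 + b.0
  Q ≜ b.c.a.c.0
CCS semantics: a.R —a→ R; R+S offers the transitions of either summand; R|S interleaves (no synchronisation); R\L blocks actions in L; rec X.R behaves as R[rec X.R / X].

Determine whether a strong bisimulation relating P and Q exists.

P's transition system — 5 states:
  s0 = b.c.a.c.0 + b.0 ⊢ —b→ s1, —b→ s2
  s1 = 0 ⊢ (no moves)
  s2 = c.a.c.0 ⊢ —c→ s3
  s3 = a.c.0 ⊢ —a→ s4
  s4 = c.0 ⊢ —c→ s1
Q's transition system — 5 states:
  t0 = b.c.a.c.0 ⊢ —b→ t1
  t1 = c.a.c.0 ⊢ —c→ t2
  t2 = a.c.0 ⊢ —a→ t3
  t3 = c.0 ⊢ —c→ t4
  t4 = 0 ⊢ (no moves)
Partition-refinement fixed point:
  B0 = {s0}
  B1 = {s2, t1}
  B2 = {s3, t2}
  B3 = {s4, t3}
  B4 = {s1, t4}
  B5 = {t0}
s0 ∈ B0, t0 ∈ B5 → different blocks

NO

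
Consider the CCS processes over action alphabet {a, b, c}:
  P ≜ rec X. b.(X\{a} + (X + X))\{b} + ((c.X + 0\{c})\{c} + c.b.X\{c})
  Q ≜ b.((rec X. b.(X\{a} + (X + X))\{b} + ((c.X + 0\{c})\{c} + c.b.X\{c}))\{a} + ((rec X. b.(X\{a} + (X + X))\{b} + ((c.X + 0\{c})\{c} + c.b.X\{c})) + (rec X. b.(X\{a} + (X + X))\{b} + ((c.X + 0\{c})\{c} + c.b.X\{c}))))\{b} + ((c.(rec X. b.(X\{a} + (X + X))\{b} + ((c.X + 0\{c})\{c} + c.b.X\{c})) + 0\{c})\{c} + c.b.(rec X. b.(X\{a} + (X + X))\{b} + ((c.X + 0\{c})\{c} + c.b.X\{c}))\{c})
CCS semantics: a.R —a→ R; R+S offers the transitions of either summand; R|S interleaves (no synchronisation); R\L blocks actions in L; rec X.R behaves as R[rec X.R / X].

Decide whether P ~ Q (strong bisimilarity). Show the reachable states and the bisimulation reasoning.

Reachable graph of P (7 states):
  s0 = rec X. b.(X\{a} + (X + X))\{b} + ((c.X + 0\{c})\{c} + c.b.X\{c}) ⊢ -b-> s1, -c-> s2
  s1 = ((rec X. b.(X\{a} + (X + X))\{b} + ((c.X + 0\{c})\{c} + c.b.X\{c}))\{a} + ((rec X. b.(X\{a} + (X + X))\{b} + ((c.X + 0\{c})\{c} + c.b.X\{c})) + (rec X. b.(X\{a} + (X + X))\{b} + ((c.X + 0\{c})\{c} + c.b.X\{c}))))\{b} ⊢ -c-> s3, -c-> s4
  s2 = b.(rec X. b.(X\{a} + (X + X))\{b} + ((c.X + 0\{c})\{c} + c.b.X\{c}))\{c} ⊢ -b-> s5
  s3 = (b.(rec X. b.(X\{a} + (X + X))\{b} + ((c.X + 0\{c})\{c} + c.b.X\{c}))\{c})\{a}\{b} ⊢ deadlocked
  s4 = (b.(rec X. b.(X\{a} + (X + X))\{b} + ((c.X + 0\{c})\{c} + c.b.X\{c}))\{c})\{b} ⊢ deadlocked
  s5 = (rec X. b.(X\{a} + (X + X))\{b} + ((c.X + 0\{c})\{c} + c.b.X\{c}))\{c} ⊢ -b-> s6
  s6 = ((rec X. b.(X\{a} + (X + X))\{b} + ((c.X + 0\{c})\{c} + c.b.X\{c}))\{a} + ((rec X. b.(X\{a} + (X + X))\{b} + ((c.X + 0\{c})\{c} + c.b.X\{c})) + (rec X. b.(X\{a} + (X + X))\{b} + ((c.X + 0\{c})\{c} + c.b.X\{c}))))\{b}\{c} ⊢ deadlocked
Reachable graph of Q (7 states):
  t0 = b.((rec X. b.(X\{a} + (X + X))\{b} + ((c.X + 0\{c})\{c} + c.b.X\{c}))\{a} + ((rec X. b.(X\{a} + (X + X))\{b} + ((c.X + 0\{c})\{c} + c.b.X\{c})) + (rec X. b.(X\{a} + (X + X))\{b} + ((c.X + 0\{c})\{c} + c.b.X\{c}))))\{b} + ((c.(rec X. b.(X\{a} + (X + X))\{b} + ((c.X + 0\{c})\{c} + c.b.X\{c})) + 0\{c})\{c} + c.b.(rec X. b.(X\{a} + (X + X))\{b} + ((c.X + 0\{c})\{c} + c.b.X\{c}))\{c}) ⊢ -b-> t1, -c-> t2
  t1 = ((rec X. b.(X\{a} + (X + X))\{b} + ((c.X + 0\{c})\{c} + c.b.X\{c}))\{a} + ((rec X. b.(X\{a} + (X + X))\{b} + ((c.X + 0\{c})\{c} + c.b.X\{c})) + (rec X. b.(X\{a} + (X + X))\{b} + ((c.X + 0\{c})\{c} + c.b.X\{c}))))\{b} ⊢ -c-> t3, -c-> t4
  t2 = b.(rec X. b.(X\{a} + (X + X))\{b} + ((c.X + 0\{c})\{c} + c.b.X\{c}))\{c} ⊢ -b-> t5
  t3 = (b.(rec X. b.(X\{a} + (X + X))\{b} + ((c.X + 0\{c})\{c} + c.b.X\{c}))\{c})\{a}\{b} ⊢ deadlocked
  t4 = (b.(rec X. b.(X\{a} + (X + X))\{b} + ((c.X + 0\{c})\{c} + c.b.X\{c}))\{c})\{b} ⊢ deadlocked
  t5 = (rec X. b.(X\{a} + (X + X))\{b} + ((c.X + 0\{c})\{c} + c.b.X\{c}))\{c} ⊢ -b-> t6
  t6 = ((rec X. b.(X\{a} + (X + X))\{b} + ((c.X + 0\{c})\{c} + c.b.X\{c}))\{a} + ((rec X. b.(X\{a} + (X + X))\{b} + ((c.X + 0\{c})\{c} + c.b.X\{c})) + (rec X. b.(X\{a} + (X + X))\{b} + ((c.X + 0\{c})\{c} + c.b.X\{c}))))\{b}\{c} ⊢ deadlocked
Partition-refinement fixed point:
  B0 = {s0, t0}
  B1 = {s1, t1}
  B2 = {s3, s4, s6, t3, t4, t6}
  B3 = {s2, t2}
  B4 = {s5, t5}
s0 ∈ B0, t0 ∈ B0 → same block

bisimilar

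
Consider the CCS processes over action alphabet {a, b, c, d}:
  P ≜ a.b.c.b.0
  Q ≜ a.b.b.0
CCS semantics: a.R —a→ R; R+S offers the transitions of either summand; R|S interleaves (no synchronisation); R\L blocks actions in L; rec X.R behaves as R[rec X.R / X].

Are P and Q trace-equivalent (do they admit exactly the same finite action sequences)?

P's transition system — 5 states:
  p0 = a.b.c.b.0 → --a--▸ p1
  p1 = b.c.b.0 → --b--▸ p2
  p2 = c.b.0 → --c--▸ p3
  p3 = b.0 → --b--▸ p4
  p4 = 0 → ∅
Q's transition system — 4 states:
  q0 = a.b.b.0 → --a--▸ q1
  q1 = b.b.0 → --b--▸ q2
  q2 = b.0 → --b--▸ q3
  q3 = 0 → ∅
Executing abc from P (initial set {p0}):
  step 1 (a): {p1}
  step 2 (b): {p2}
  step 3 (c): {p3}
  ✓ P
Executing abc from Q (initial set {q0}):
  step 1 (a): {q1}
  step 2 (b): {q2}
  step 3 (c): ∅ (Q stuck)

NO — witness ⟨abc⟩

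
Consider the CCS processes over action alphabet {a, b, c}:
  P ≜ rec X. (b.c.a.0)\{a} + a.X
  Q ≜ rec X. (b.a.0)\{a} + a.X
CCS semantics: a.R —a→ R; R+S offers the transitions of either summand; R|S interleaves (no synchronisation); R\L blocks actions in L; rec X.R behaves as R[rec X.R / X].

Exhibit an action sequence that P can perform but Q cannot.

bc

P's transition system — 3 states:
  p0 = rec X. (b.c.a.0)\{a} + a.X has moves ··a··> p0, ··b··> p1
  p1 = (c.a.0)\{a} has moves ··c··> p2
  p2 = (a.0)\{a} has moves ·
Q's transition system — 2 states:
  q0 = rec X. (b.a.0)\{a} + a.X has moves ··a··> q0, ··b··> q1
  q1 = (a.0)\{a} has moves ·
Run σ = ⟨bc⟩ on P: start {p0}
  step 1 (b): {p1}
  step 2 (c): {p2}
  — P admits the full trace.
Run σ = ⟨bc⟩ on Q: start {q0}
  step 1 (b): {q1}
  step 2 (c): ∅ (Q stuck)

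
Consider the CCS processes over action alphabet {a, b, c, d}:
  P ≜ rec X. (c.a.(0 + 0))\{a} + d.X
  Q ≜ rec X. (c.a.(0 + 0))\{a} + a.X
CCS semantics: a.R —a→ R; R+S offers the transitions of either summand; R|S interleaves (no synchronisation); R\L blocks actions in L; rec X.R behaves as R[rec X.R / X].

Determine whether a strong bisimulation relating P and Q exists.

Reachable graph of P (2 states):
  s0 = rec X. (c.a.(0 + 0))\{a} + d.X :: =c=> s1, =d=> s0
  s1 = (a.(0 + 0))\{a} :: stopped
Reachable graph of Q (2 states):
  t0 = rec X. (c.a.(0 + 0))\{a} + a.X :: =a=> t0, =c=> t1
  t1 = (a.(0 + 0))\{a} :: stopped
Bisimilarity quotient blocks:
  B0 = {s0}
  B1 = {s1, t1}
  B2 = {t0}
s0 ∈ B0, t0 ∈ B2 → different blocks

not bisimilar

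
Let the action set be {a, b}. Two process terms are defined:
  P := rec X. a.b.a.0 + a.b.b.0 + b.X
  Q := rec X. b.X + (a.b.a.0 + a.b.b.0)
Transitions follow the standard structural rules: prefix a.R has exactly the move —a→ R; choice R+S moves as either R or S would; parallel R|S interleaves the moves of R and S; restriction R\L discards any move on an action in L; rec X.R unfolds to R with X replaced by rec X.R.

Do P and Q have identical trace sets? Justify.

Reachable graph of P (6 states):
  p0 = rec X. a.b.a.0 + a.b.b.0 + b.X :: -a-> p1, -a-> p2, -b-> p0
  p1 = b.a.0 :: -b-> p3
  p2 = b.b.0 :: -b-> p4
  p3 = a.0 :: -a-> p5
  p4 = b.0 :: -b-> p5
  p5 = 0 :: (no moves)
Reachable graph of Q (6 states):
  q0 = rec X. b.X + (a.b.a.0 + a.b.b.0) :: -a-> q1, -a-> q2, -b-> q0
  q1 = b.a.0 :: -b-> q3
  q2 = b.b.0 :: -b-> q4
  q3 = a.0 :: -a-> q5
  q4 = b.0 :: -b-> q5
  q5 = 0 :: (no moves)
Partition-refinement fixed point:
  B0 = {p0, q0}
  B1 = {p2, q2}
  B2 = {p4, q4}
  B3 = {p5, q5}
  B4 = {p1, q1}
  B5 = {p3, q3}
p0 ∈ B0, q0 ∈ B0 → same block
Bisimilar ⇒ trace-equivalent.

trace-equivalent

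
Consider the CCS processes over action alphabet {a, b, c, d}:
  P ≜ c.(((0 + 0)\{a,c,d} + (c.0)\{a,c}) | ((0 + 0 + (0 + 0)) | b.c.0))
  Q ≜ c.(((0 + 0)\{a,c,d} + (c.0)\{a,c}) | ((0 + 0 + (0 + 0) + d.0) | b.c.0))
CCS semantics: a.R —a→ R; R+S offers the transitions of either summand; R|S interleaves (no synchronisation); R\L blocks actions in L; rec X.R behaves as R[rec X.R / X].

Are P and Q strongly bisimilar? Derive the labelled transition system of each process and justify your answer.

Reachable graph of P (4 states):
  u0 = c.(((0 + 0)\{a,c,d} + (c.0)\{a,c}) | ((0 + 0 + (0 + 0)) | b.c.0)) → ··c··> u1
  u1 = ((0 + 0)\{a,c,d} + (c.0)\{a,c}) | ((0 + 0 + (0 + 0)) | b.c.0) → ··b··> u2
  u2 = ((0 + 0)\{a,c,d} + (c.0)\{a,c}) | ((0 + 0 + (0 + 0)) | c.0) → ··c··> u3
  u3 = ((0 + 0)\{a,c,d} + (c.0)\{a,c}) | ((0 + 0 + (0 + 0)) | 0) → (no moves)
Reachable graph of Q (7 states):
  v0 = c.(((0 + 0)\{a,c,d} + (c.0)\{a,c}) | ((0 + 0 + (0 + 0) + d.0) | b.c.0)) → ··c··> v1
  v1 = ((0 + 0)\{a,c,d} + (c.0)\{a,c}) | ((0 + 0 + (0 + 0) + d.0) | b.c.0) → ··b··> v2, ··d··> v3
  v2 = ((0 + 0)\{a,c,d} + (c.0)\{a,c}) | ((0 + 0 + (0 + 0) + d.0) | c.0) → ··c··> v4, ··d··> v5
  v3 = ((0 + 0)\{a,c,d} + (c.0)\{a,c}) | (0 | b.c.0) → ··b··> v5
  v4 = ((0 + 0)\{a,c,d} + (c.0)\{a,c}) | ((0 + 0 + (0 + 0) + d.0) | 0) → ··d··> v6
  v5 = ((0 + 0)\{a,c,d} + (c.0)\{a,c}) | (0 | c.0) → ··c··> v6
  v6 = ((0 + 0)\{a,c,d} + (c.0)\{a,c}) | (0 | 0) → (no moves)
Coarsest stable partition (strong bisimilarity classes):
  B0 = {u0}
  B1 = {u1, v3}
  B2 = {u2, v5}
  B3 = {u3, v6}
  B4 = {v0}
  B5 = {v1}
  B6 = {v2}
  B7 = {v4}
u0 ∈ B0, v0 ∈ B4 → different blocks

P ≁ Q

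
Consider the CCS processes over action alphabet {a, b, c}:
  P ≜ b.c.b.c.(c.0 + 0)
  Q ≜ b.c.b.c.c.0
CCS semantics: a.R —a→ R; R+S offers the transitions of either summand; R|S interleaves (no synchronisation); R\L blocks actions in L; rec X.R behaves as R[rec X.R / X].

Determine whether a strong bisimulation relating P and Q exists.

Reachable graph of P (6 states):
  m0 = b.c.b.c.(c.0 + 0) :: -b-> m1
  m1 = c.b.c.(c.0 + 0) :: -c-> m2
  m2 = b.c.(c.0 + 0) :: -b-> m3
  m3 = c.(c.0 + 0) :: -c-> m4
  m4 = c.0 + 0 :: -c-> m5
  m5 = 0 :: ·
Reachable graph of Q (6 states):
  n0 = b.c.b.c.c.0 :: -b-> n1
  n1 = c.b.c.c.0 :: -c-> n2
  n2 = b.c.c.0 :: -b-> n3
  n3 = c.c.0 :: -c-> n4
  n4 = c.0 :: -c-> n5
  n5 = 0 :: ·
Coarsest stable partition (strong bisimilarity classes):
  B0 = {m0, n0}
  B1 = {m1, n1}
  B2 = {m2, n2}
  B3 = {m3, n3}
  B4 = {m4, n4}
  B5 = {m5, n5}
m0 ∈ B0, n0 ∈ B0 → same block

bisimilar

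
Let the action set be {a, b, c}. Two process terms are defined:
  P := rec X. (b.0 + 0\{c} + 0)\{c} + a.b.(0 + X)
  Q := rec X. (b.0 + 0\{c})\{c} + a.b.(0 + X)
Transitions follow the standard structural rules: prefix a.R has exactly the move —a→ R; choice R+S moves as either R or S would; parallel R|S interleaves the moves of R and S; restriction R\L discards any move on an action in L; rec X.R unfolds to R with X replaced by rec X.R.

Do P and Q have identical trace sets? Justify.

traces(P) = traces(Q)

LTS(P): 4 reachable states
  m0 = rec X. (b.0 + 0\{c} + 0)\{c} + a.b.(0 + X) has moves =a=> m1, =b=> m2
  m1 = b.(0 + (rec X. (b.0 + 0\{c} + 0)\{c} + a.b.(0 + X))) has moves =b=> m3
  m2 = 0\{c} has moves ∅
  m3 = 0 + (rec X. (b.0 + 0\{c} + 0)\{c} + a.b.(0 + X)) has moves =a=> m1, =b=> m2
LTS(Q): 4 reachable states
  n0 = rec X. (b.0 + 0\{c})\{c} + a.b.(0 + X) has moves =a=> n1, =b=> n2
  n1 = b.(0 + (rec X. (b.0 + 0\{c})\{c} + a.b.(0 + X))) has moves =b=> n3
  n2 = 0\{c} has moves ∅
  n3 = 0 + (rec X. (b.0 + 0\{c})\{c} + a.b.(0 + X)) has moves =a=> n1, =b=> n2
Partition-refinement fixed point:
  B0 = {m0, m3, n0, n3}
  B1 = {m1, n1}
  B2 = {m2, n2}
m0 ∈ B0, n0 ∈ B0 → same block
Bisimilar ⇒ trace-equivalent.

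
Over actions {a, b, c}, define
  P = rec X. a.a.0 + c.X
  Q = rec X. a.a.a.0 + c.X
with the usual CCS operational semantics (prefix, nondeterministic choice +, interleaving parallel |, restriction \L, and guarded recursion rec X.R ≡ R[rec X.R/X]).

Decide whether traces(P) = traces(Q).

traces(P) ≠ traces(Q) — witness ⟨aaa⟩

LTS(P): 3 reachable states
  m0 = rec X. a.a.0 + c.X | ··a··> m1, ··c··> m0
  m1 = a.0 | ··a··> m2
  m2 = 0 | ∅
LTS(Q): 4 reachable states
  n0 = rec X. a.a.a.0 + c.X | ··a··> n1, ··c··> n0
  n1 = a.a.0 | ··a··> n2
  n2 = a.0 | ··a··> n3
  n3 = 0 | ∅
Executing aaa from Q (initial set {n0}):
  step 1 (a): {n1}
  step 2 (a): {n2}
  step 3 (a): {n3}
  Q completes σ.
Executing aaa from P (initial set {m0}):
  step 1 (a): {m1}
  step 2 (a): {m2}
  step 3 (a): ∅  — P cannot continue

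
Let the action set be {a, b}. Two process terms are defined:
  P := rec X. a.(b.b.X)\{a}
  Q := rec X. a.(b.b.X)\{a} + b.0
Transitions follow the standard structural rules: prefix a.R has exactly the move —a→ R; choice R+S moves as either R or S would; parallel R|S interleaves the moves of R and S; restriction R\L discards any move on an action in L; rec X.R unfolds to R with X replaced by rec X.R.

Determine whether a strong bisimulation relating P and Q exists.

not bisimilar

LTS(P): 4 reachable states
  u0 = rec X. a.(b.b.X)\{a} has moves =a=> u1
  u1 = (b.b.(rec X. a.(b.b.X)\{a}))\{a} has moves =b=> u2
  u2 = (b.(rec X. a.(b.b.X)\{a}))\{a} has moves =b=> u3
  u3 = (rec X. a.(b.b.X)\{a})\{a} has moves (no moves)
LTS(Q): 6 reachable states
  v0 = rec X. a.(b.b.X)\{a} + b.0 has moves =a=> v1, =b=> v2
  v1 = (b.b.(rec X. a.(b.b.X)\{a} + b.0))\{a} has moves =b=> v3
  v2 = 0 has moves (no moves)
  v3 = (b.(rec X. a.(b.b.X)\{a} + b.0))\{a} has moves =b=> v4
  v4 = (rec X. a.(b.b.X)\{a} + b.0)\{a} has moves =b=> v5
  v5 = 0\{a} has moves (no moves)
Bisimilarity quotient blocks:
  B0 = {u0}
  B1 = {u1, v3}
  B2 = {u2, v4}
  B3 = {u3, v2, v5}
  B4 = {v0}
  B5 = {v1}
u0 ∈ B0, v0 ∈ B4 → different blocks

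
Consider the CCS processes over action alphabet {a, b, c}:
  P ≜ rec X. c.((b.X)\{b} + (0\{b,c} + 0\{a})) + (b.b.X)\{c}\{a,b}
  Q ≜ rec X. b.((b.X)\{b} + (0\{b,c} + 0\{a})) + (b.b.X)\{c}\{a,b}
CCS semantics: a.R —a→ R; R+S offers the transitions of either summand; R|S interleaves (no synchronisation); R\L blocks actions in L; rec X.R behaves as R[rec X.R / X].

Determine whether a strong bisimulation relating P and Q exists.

Reachable graph of P (2 states):
  u0 = rec X. c.((b.X)\{b} + (0\{b,c} + 0\{a})) + (b.b.X)\{c}\{a,b} has moves ··c··> u1
  u1 = (b.(rec X. c.((b.X)\{b} + (0\{b,c} + 0\{a})) + (b.b.X)\{c}\{a,b}))\{b} + (0\{b,c} + 0\{a}) has moves deadlocked
Reachable graph of Q (2 states):
  v0 = rec X. b.((b.X)\{b} + (0\{b,c} + 0\{a})) + (b.b.X)\{c}\{a,b} has moves ··b··> v1
  v1 = (b.(rec X. b.((b.X)\{b} + (0\{b,c} + 0\{a})) + (b.b.X)\{c}\{a,b}))\{b} + (0\{b,c} + 0\{a}) has moves deadlocked
Partition-refinement fixed point:
  B0 = {u0}
  B1 = {u1, v1}
  B2 = {v0}
u0 ∈ B0, v0 ∈ B2 → different blocks

P ≁ Q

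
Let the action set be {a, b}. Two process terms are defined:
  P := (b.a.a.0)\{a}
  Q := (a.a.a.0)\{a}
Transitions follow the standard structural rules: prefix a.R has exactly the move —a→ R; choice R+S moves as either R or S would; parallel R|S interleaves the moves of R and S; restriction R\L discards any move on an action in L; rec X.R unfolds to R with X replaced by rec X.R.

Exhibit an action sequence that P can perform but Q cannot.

b

LTS(P): 2 reachable states
  u0 = (b.a.a.0)\{a} → -b-> u1
  u1 = (a.a.0)\{a} → deadlocked
LTS(Q): 1 reachable states
  v0 = (a.a.a.0)\{a} → deadlocked
Executing b from P (initial set {u0}):
  after b @ step 1: {u1}
  ✓ P
Executing b from Q (initial set {v0}):
  after b @ step 1: no successor for Q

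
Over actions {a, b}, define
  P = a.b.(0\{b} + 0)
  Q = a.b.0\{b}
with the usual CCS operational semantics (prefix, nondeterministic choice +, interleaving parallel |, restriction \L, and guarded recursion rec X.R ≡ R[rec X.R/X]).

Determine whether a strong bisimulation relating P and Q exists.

bisimilar

LTS(P): 3 reachable states
  p0 = a.b.(0\{b} + 0) has moves -a-> p1
  p1 = b.(0\{b} + 0) has moves -b-> p2
  p2 = 0\{b} + 0 has moves (no moves)
LTS(Q): 3 reachable states
  q0 = a.b.0\{b} has moves -a-> q1
  q1 = b.0\{b} has moves -b-> q2
  q2 = 0\{b} has moves (no moves)
Partition-refinement fixed point:
  B0 = {p0, q0}
  B1 = {p1, q1}
  B2 = {p2, q2}
p0 ∈ B0, q0 ∈ B0 → same block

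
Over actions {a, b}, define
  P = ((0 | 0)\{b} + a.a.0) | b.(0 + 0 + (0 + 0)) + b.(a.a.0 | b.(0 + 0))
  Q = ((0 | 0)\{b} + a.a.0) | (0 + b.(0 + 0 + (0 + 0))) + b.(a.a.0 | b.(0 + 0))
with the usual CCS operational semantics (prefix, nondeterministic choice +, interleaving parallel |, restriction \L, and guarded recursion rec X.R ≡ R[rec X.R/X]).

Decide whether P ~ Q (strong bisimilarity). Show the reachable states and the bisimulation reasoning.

P's transition system — 12 states:
  m0 = ((0 | 0)\{b} + a.a.0) | b.(0 + 0 + (0 + 0)) + b.(a.a.0 | b.(0 + 0)) ⊢ =a=> m1, =b=> m2, =b=> m3
  m1 = a.0 | b.(0 + 0 + (0 + 0)) ⊢ =a=> m4, =b=> m5
  m2 = ((0 | 0)\{b} + a.a.0) | (0 + 0 + (0 + 0)) ⊢ =a=> m5
  m3 = a.a.0 | b.(0 + 0) ⊢ =a=> m6, =b=> m7
  m4 = 0 | b.(0 + 0 + (0 + 0)) ⊢ =b=> m8
  m5 = a.0 | (0 + 0 + (0 + 0)) ⊢ =a=> m8
  m6 = a.0 | b.(0 + 0) ⊢ =a=> m9, =b=> m10
  m7 = a.a.0 | (0 + 0) ⊢ =a=> m10
  m8 = 0 | (0 + 0 + (0 + 0)) ⊢ ∅
  m9 = 0 | b.(0 + 0) ⊢ =b=> m11
  m10 = a.0 | (0 + 0) ⊢ =a=> m11
  m11 = 0 | (0 + 0) ⊢ ∅
Q's transition system — 12 states:
  n0 = ((0 | 0)\{b} + a.a.0) | (0 + b.(0 + 0 + (0 + 0))) + b.(a.a.0 | b.(0 + 0)) ⊢ =a=> n1, =b=> n2, =b=> n3
  n1 = a.0 | (0 + b.(0 + 0 + (0 + 0))) ⊢ =a=> n4, =b=> n5
  n2 = ((0 | 0)\{b} + a.a.0) | (0 + 0 + (0 + 0)) ⊢ =a=> n5
  n3 = a.a.0 | b.(0 + 0) ⊢ =a=> n6, =b=> n7
  n4 = 0 | (0 + b.(0 + 0 + (0 + 0))) ⊢ =b=> n8
  n5 = a.0 | (0 + 0 + (0 + 0)) ⊢ =a=> n8
  n6 = a.0 | b.(0 + 0) ⊢ =a=> n9, =b=> n10
  n7 = a.a.0 | (0 + 0) ⊢ =a=> n10
  n8 = 0 | (0 + 0 + (0 + 0)) ⊢ ∅
  n9 = 0 | b.(0 + 0) ⊢ =b=> n11
  n10 = a.0 | (0 + 0) ⊢ =a=> n11
  n11 = 0 | (0 + 0) ⊢ ∅
Coarsest stable partition (strong bisimilarity classes):
  B0 = {m0, n0}
  B1 = {m2, m7, n2, n7}
  B2 = {m10, m5, n10, n5}
  B3 = {m11, m8, n11, n8}
  B4 = {m1, m6, n1, n6}
  B5 = {m4, m9, n4, n9}
  B6 = {m3, n3}
m0 ∈ B0, n0 ∈ B0 → same block

P ~ Q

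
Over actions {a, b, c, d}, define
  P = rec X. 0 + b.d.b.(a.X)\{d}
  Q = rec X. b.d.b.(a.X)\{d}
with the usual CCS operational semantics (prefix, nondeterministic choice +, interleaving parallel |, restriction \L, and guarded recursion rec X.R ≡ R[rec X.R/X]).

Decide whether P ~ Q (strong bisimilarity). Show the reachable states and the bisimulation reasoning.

LTS(P): 6 reachable states
  p0 = rec X. 0 + b.d.b.(a.X)\{d} has moves --b--▸ p1
  p1 = d.b.(a.(rec X. 0 + b.d.b.(a.X)\{d}))\{d} has moves --d--▸ p2
  p2 = b.(a.(rec X. 0 + b.d.b.(a.X)\{d}))\{d} has moves --b--▸ p3
  p3 = (a.(rec X. 0 + b.d.b.(a.X)\{d}))\{d} has moves --a--▸ p4
  p4 = (rec X. 0 + b.d.b.(a.X)\{d})\{d} has moves --b--▸ p5
  p5 = (d.b.(a.(rec X. 0 + b.d.b.(a.X)\{d}))\{d})\{d} has moves ∅
LTS(Q): 6 reachable states
  q0 = rec X. b.d.b.(a.X)\{d} has moves --b--▸ q1
  q1 = d.b.(a.(rec X. b.d.b.(a.X)\{d}))\{d} has moves --d--▸ q2
  q2 = b.(a.(rec X. b.d.b.(a.X)\{d}))\{d} has moves --b--▸ q3
  q3 = (a.(rec X. b.d.b.(a.X)\{d}))\{d} has moves --a--▸ q4
  q4 = (rec X. b.d.b.(a.X)\{d})\{d} has moves --b--▸ q5
  q5 = (d.b.(a.(rec X. b.d.b.(a.X)\{d}))\{d})\{d} has moves ∅
Bisimilarity quotient blocks:
  B0 = {p0, q0}
  B1 = {p1, q1}
  B2 = {p2, q2}
  B3 = {p3, q3}
  B4 = {p4, q4}
  B5 = {p5, q5}
p0 ∈ B0, q0 ∈ B0 → same block

bisimilar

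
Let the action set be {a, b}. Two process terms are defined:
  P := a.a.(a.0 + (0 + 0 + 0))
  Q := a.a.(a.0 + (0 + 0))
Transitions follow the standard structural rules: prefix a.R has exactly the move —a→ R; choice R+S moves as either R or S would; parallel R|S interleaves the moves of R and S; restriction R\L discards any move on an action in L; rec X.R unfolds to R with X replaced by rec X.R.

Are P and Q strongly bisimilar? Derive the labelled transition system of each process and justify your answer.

Reachable graph of P (4 states):
  p0 = a.a.(a.0 + (0 + 0 + 0)) has moves —a→ p1
  p1 = a.(a.0 + (0 + 0 + 0)) has moves —a→ p2
  p2 = a.0 + (0 + 0 + 0) has moves —a→ p3
  p3 = 0 has moves stopped
Reachable graph of Q (4 states):
  q0 = a.a.(a.0 + (0 + 0)) has moves —a→ q1
  q1 = a.(a.0 + (0 + 0)) has moves —a→ q2
  q2 = a.0 + (0 + 0) has moves —a→ q3
  q3 = 0 has moves stopped
Bisimilarity quotient blocks:
  B0 = {p0, q0}
  B1 = {p1, q1}
  B2 = {p2, q2}
  B3 = {p3, q3}
p0 ∈ B0, q0 ∈ B0 → same block

YES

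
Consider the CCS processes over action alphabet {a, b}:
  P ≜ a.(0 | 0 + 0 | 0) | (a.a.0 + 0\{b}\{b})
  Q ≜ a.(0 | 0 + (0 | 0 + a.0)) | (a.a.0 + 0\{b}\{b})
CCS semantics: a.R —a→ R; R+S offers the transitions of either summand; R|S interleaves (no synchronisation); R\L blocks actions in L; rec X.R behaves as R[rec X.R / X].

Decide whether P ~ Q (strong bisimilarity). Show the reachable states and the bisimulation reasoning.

LTS(P): 6 reachable states
  p0 = a.(0 | 0 + 0 | 0) | (a.a.0 + 0\{b}\{b}) has moves ··a··> p1, ··a··> p2
  p1 = (0 | 0 + 0 | 0) | (a.a.0 + 0\{b}\{b}) has moves ··a··> p3
  p2 = a.(0 | 0 + 0 | 0) | a.0 has moves ··a··> p3, ··a··> p4
  p3 = (0 | 0 + 0 | 0) | a.0 has moves ··a··> p5
  p4 = a.(0 | 0 + 0 | 0) | 0 has moves ··a··> p5
  p5 = (0 | 0 + 0 | 0) | 0 has moves ∅
LTS(Q): 9 reachable states
  q0 = a.(0 | 0 + (0 | 0 + a.0)) | (a.a.0 + 0\{b}\{b}) has moves ··a··> q1, ··a··> q2
  q1 = (0 | 0 + (0 | 0 + a.0)) | (a.a.0 + 0\{b}\{b}) has moves ··a··> q3, ··a··> q4
  q2 = a.(0 | 0 + (0 | 0 + a.0)) | a.0 has moves ··a··> q3, ··a··> q5
  q3 = (0 | 0 + (0 | 0 + a.0)) | a.0 has moves ··a··> q6, ··a··> q7
  q4 = 0 | (a.a.0 + 0\{b}\{b}) has moves ··a··> q7
  q5 = a.(0 | 0 + (0 | 0 + a.0)) | 0 has moves ··a··> q6
  q6 = (0 | 0 + (0 | 0 + a.0)) | 0 has moves ··a··> q8
  q7 = 0 | a.0 has moves ··a··> q8
  q8 = 0 | 0 has moves ∅
Coarsest stable partition (strong bisimilarity classes):
  B0 = {p0, q1, q2}
  B1 = {p1, p2, q3, q4, q5}
  B2 = {p3, p4, q6, q7}
  B3 = {p5, q8}
  B4 = {q0}
p0 ∈ B0, q0 ∈ B4 → different blocks

NO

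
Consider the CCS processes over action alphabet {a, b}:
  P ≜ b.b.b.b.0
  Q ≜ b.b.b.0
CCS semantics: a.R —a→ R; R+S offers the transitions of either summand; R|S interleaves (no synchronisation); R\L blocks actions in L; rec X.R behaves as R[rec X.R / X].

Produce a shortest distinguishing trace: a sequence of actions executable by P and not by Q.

Reachable graph of P (5 states):
  s0 = b.b.b.b.0 | -b-> s1
  s1 = b.b.b.0 | -b-> s2
  s2 = b.b.0 | -b-> s3
  s3 = b.0 | -b-> s4
  s4 = 0 | ·
Reachable graph of Q (4 states):
  t0 = b.b.b.0 | -b-> t1
  t1 = b.b.0 | -b-> t2
  t2 = b.0 | -b-> t3
  t3 = 0 | ·
Trace ⟨bbbb⟩ through P, begin at {s0}:
  step 1 (b): {s1}
  step 2 (b): {s2}
  step 3 (b): {s3}
  step 4 (b): {s4}
  — P admits the full trace.
Trace ⟨bbbb⟩ through Q, begin at {t0}:
  step 1 (b): {t1}
  step 2 (b): {t2}
  step 3 (b): {t3}
  step 4 (b): ∅ (Q stuck)

bbbb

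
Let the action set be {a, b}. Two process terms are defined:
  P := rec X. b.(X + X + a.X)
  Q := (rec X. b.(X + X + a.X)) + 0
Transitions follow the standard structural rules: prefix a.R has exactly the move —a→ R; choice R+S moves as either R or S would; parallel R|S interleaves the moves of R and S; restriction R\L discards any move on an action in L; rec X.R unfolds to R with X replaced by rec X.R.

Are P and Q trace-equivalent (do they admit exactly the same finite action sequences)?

Reachable graph of P (2 states):
  m0 = rec X. b.(X + X + a.X) has moves =b=> m1
  m1 = (rec X. b.(X + X + a.X)) + (rec X. b.(X + X + a.X)) + a.(rec X. b.(X + X + a.X)) has moves =a=> m0, =b=> m1
Reachable graph of Q (3 states):
  n0 = (rec X. b.(X + X + a.X)) + 0 has moves =b=> n1
  n1 = (rec X. b.(X + X + a.X)) + (rec X. b.(X + X + a.X)) + a.(rec X. b.(X + X + a.X)) has moves =a=> n2, =b=> n1
  n2 = rec X. b.(X + X + a.X) has moves =b=> n1
Partition-refinement fixed point:
  B0 = {m0, n0, n2}
  B1 = {m1, n1}
m0 ∈ B0, n0 ∈ B0 → same block
Bisimilar ⇒ trace-equivalent.

YES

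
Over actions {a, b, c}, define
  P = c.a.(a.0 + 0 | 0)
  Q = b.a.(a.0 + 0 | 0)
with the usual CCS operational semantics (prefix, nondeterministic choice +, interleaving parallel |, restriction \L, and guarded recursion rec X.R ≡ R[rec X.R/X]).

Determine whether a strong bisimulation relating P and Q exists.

P ≁ Q

Reachable graph of P (4 states):
  s0 = c.a.(a.0 + 0 | 0) | -c-> s1
  s1 = a.(a.0 + 0 | 0) | -a-> s2
  s2 = a.0 + 0 | 0 | -a-> s3
  s3 = 0 | ∅
Reachable graph of Q (4 states):
  t0 = b.a.(a.0 + 0 | 0) | -b-> t1
  t1 = a.(a.0 + 0 | 0) | -a-> t2
  t2 = a.0 + 0 | 0 | -a-> t3
  t3 = 0 | ∅
Partition-refinement fixed point:
  B0 = {s0}
  B1 = {s1, t1}
  B2 = {s2, t2}
  B3 = {s3, t3}
  B4 = {t0}
s0 ∈ B0, t0 ∈ B4 → different blocks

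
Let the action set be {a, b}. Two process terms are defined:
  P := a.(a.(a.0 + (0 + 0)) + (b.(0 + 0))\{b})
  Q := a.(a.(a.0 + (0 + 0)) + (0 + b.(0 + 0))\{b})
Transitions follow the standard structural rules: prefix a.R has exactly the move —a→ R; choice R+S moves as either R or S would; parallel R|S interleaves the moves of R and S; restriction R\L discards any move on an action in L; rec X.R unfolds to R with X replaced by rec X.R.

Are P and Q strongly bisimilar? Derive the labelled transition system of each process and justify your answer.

bisimilar

Reachable graph of P (4 states):
  p0 = a.(a.(a.0 + (0 + 0)) + (b.(0 + 0))\{b}) → -a-> p1
  p1 = a.(a.0 + (0 + 0)) + (b.(0 + 0))\{b} → -a-> p2
  p2 = a.0 + (0 + 0) → -a-> p3
  p3 = 0 → deadlocked
Reachable graph of Q (4 states):
  q0 = a.(a.(a.0 + (0 + 0)) + (0 + b.(0 + 0))\{b}) → -a-> q1
  q1 = a.(a.0 + (0 + 0)) + (0 + b.(0 + 0))\{b} → -a-> q2
  q2 = a.0 + (0 + 0) → -a-> q3
  q3 = 0 → deadlocked
Coarsest stable partition (strong bisimilarity classes):
  B0 = {p0, q0}
  B1 = {p1, q1}
  B2 = {p2, q2}
  B3 = {p3, q3}
p0 ∈ B0, q0 ∈ B0 → same block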